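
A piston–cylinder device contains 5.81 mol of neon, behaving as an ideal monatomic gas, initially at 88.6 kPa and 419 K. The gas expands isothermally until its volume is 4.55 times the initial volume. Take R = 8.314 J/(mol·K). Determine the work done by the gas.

V₁ = nRT₁/P₁ = 5.81×8.314×419/88.6 = 228 L.
Isothermal: T stays 419 K; PV = const ⇒ V₂ = 1040 L, P₂ = 19.5 kPa.
W = nRT ln(V₂/V₁) = 5.81×8.314×419×ln(4.55) = 30700 J.

30700 J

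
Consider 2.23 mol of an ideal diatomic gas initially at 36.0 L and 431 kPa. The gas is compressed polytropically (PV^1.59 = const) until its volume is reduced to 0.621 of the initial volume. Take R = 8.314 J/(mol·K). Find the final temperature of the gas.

T₁ = P₁V₁/(nR) = 431×36.0/(2.23×8.314) = 837 K.
Polytropic n=1.59: T₂ = T₁(V₁/V₂)^(n−1) = 837×(1.61)^0.59 = 1110 K; P₂ = P₁(V₁/V₂)^n = 919 kPa.

1110 K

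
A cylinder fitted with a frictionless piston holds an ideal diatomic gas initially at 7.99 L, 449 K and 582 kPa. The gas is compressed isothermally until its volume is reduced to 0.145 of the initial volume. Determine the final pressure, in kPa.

4010 kPa

Isothermal: T stays 449 K; PV = const ⇒ V₂ = 1.16 L, P₂ = 4010 kPa.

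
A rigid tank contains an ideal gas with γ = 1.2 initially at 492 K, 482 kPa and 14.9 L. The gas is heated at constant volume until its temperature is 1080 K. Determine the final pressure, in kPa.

1060 kPa

Isochoric: V stays 14.9 L; P/T = const ⇒ T₂ = 1080 K, P₂ = 1060 kPa.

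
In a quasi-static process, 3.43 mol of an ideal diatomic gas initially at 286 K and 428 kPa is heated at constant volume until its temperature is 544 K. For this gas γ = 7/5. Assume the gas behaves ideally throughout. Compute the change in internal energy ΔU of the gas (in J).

18400 J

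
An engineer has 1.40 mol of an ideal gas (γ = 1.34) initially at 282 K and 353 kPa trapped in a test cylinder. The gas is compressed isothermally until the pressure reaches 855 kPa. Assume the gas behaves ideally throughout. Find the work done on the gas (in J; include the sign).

2900 J

V₁ = nRT₁/P₁ = 1.40×8.314×282/353 = 9.30 L.
Isothermal: T stays 282 K; PV = const ⇒ V₂ = 3.84 L, P₂ = 855 kPa.
W = nRT ln(V₂/V₁) = 1.40×8.314×282×ln(0.413) = -2900 J.
Work done on the gas = −W_by = 2900 J.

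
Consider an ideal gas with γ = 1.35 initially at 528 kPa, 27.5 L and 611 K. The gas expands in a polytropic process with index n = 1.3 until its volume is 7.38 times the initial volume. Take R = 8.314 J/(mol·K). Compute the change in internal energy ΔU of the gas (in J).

-18700 J

n = P₁V₁/(RT₁) = 528×27.5/(8.314×611) = 2.86 mol.
Polytropic n=1.3: T₂ = T₁(V₁/V₂)^(n−1) = 611×(0.136)^0.30 = 335 K; P₂ = P₁(V₁/V₂)^n = 39.3 kPa.
For an ideal gas ΔU = nCvΔT with Cv = R/(γ−1) = 23.8 J/(mol·K).
ΔU = 2.86×23.8×(335−611) = -18700 J.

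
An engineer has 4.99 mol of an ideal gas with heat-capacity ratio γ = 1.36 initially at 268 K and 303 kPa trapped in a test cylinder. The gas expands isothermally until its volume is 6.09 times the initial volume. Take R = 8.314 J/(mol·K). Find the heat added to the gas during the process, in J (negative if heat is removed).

20100 J

V₁ = nRT₁/P₁ = 4.99×8.314×268/303 = 36.7 L.
Isothermal: T stays 268 K; PV = const ⇒ V₂ = 223 L, P₂ = 49.8 kPa.
ΔU = 0 (ideal gas, T constant).
W = nRT ln(V₂/V₁) = 4.99×8.314×268×ln(6.09) = 20100 J.
Q = ΔU + W = 20100 J.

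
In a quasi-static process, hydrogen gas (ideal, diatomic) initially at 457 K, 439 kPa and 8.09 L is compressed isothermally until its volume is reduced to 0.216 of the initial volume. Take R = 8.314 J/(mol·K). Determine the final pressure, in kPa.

2030 kPa

Isothermal: T stays 457 K; PV = const ⇒ V₂ = 1.75 L, P₂ = 2030 kPa.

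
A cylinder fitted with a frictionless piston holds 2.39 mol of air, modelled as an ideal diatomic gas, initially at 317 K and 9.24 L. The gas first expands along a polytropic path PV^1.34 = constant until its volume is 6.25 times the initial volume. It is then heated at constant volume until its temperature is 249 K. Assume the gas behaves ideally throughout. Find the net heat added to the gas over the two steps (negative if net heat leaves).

P₁ = nRT₁/V₁ = 2.39×8.314×317/9.24 = 682 kPa.
Step 1 — Polytropic n=1.34: T₂ = T₁(V₁/V₂)^(n−1) = 317×(0.160)^0.34 = 170 K; P₂ = P₁(V₁/V₂)^n = 58.5 kPa.
W = (P₁V₁−P₂V₂)/(n−1) = (682×9.24−58.5×57.8)/0.34 = 8590 J.
ΔU = nCvΔT = 2.39×20.8×(170−317) = -7300 J.
Q = ΔU + W = 1290 J.
State after step 1: P = 58.5 kPa, V = 57.8 L, T = 170 K.
Step 2 — Isochoric: V stays 57.8 L; P/T = const ⇒ T₂ = 249 K, P₂ = 85.7 kPa.
W = 0 (no volume change).
ΔU = nCvΔT = 2.39×20.8×(249−170) = 3920 J.
Q = ΔU = 3920 J.
Net over both steps: W = 8590 J, Q = 5210 J, ΔU = -3380 J.

5210 J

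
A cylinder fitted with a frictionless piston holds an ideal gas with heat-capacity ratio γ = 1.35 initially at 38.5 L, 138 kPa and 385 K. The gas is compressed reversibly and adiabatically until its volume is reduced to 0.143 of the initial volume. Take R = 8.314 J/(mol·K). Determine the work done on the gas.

n = P₁V₁/(RT₁) = 138×38.5/(8.314×385) = 1.66 mol.
Adiabatic: TV^(γ−1) = const ⇒ T₂ = 385×(6.99)^0.350 = 760 K; PV^γ = const ⇒ P₂ = 1910 kPa.
ΔU = nCvΔT = 1.66×23.8×(760−385) = 14800 J.
Q = 0 for an adiabatic process, so W = −ΔU = -14800 J.
Work done on the gas = −W_by = 14800 J.

14800 J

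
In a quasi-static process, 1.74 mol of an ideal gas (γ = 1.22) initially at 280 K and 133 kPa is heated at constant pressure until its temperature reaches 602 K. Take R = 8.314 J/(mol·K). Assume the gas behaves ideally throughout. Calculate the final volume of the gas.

V₁ = nRT₁/P₁ = 1.74×8.314×280/133 = 30.5 L.
Isobaric: P stays 133 kPa; V/T = const ⇒ T₂ = 602 K, V₂ = 65.5 L.

65.5 L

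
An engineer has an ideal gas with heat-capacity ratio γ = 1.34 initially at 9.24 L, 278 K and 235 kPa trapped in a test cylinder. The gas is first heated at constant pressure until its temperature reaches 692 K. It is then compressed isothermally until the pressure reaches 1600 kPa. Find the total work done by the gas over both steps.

n = P₁V₁/(RT₁) = 235×9.24/(8.314×278) = 0.939 mol.
Step 1 — Isobaric: P stays 235 kPa; V/T = const ⇒ T₂ = 692 K, V₂ = 23.0 L.
W = PΔV = 235×(23.0−9.24) kPa·L = 3230 J.
ΔU = nCvΔT = 0.939×24.5×(692−278) = 9510 J.
Q = ΔU + W = nCpΔT = 12700 J.
State after step 1: P = 235 kPa, V = 23.0 L, T = 692 K.
Step 2 — Isothermal: T stays 692 K; PV = const ⇒ V₂ = 3.38 L, P₂ = 1600 kPa.
ΔU = 0 (ideal gas, T constant).
W = nRT ln(V₂/V₁) = 0.939×8.314×692×ln(0.147) = -10400 J.
Q = ΔU + W = -10400 J.
Net over both steps: W = -7130 J, Q = 2380 J, ΔU = 9510 J.

-7130 J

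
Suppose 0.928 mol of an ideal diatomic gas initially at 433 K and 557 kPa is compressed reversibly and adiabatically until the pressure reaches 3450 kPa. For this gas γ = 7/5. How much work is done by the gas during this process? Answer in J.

-5710 J

V₁ = nRT₁/P₁ = 0.928×8.314×433/557 = 6.00 L.
Adiabatic: T₂/T₁ = (P₂/P₁)^((γ−1)/γ) ⇒ T₂ = 433×(6.19)^0.286 = 729 K; V₂ = 1.63 L.
ΔU = nCvΔT = 0.928×20.8×(729−433) = 5710 J.
Q = 0 for an adiabatic process, so W = −ΔU = -5710 J.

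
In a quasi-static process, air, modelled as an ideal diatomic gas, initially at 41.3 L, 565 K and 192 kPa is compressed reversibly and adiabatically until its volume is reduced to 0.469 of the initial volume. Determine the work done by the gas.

-7010 J

n = P₁V₁/(RT₁) = 192×41.3/(8.314×565) = 1.69 mol.
Adiabatic: TV^(γ−1) = const ⇒ T₂ = 565×(2.13)^0.400 = 765 K; PV^γ = const ⇒ P₂ = 554 kPa.
ΔU = nCvΔT = 1.69×20.8×(765−565) = 7010 J.
Q = 0 for an adiabatic process, so W = −ΔU = -7010 J.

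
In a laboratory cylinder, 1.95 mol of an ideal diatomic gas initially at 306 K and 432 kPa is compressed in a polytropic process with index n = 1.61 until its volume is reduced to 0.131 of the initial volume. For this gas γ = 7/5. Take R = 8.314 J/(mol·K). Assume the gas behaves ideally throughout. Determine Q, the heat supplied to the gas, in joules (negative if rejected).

10500 J

V₁ = nRT₁/P₁ = 1.95×8.314×306/432 = 11.5 L.
Polytropic n=1.61: T₂ = T₁(V₁/V₂)^(n−1) = 306×(7.63)^0.61 = 1060 K; P₂ = P₁(V₁/V₂)^n = 11400 kPa.
W = (P₁V₁−P₂V₂)/(n−1) = (432×11.5−11400×1.50)/0.61 = -20000 J.
ΔU = nCvΔT = 1.95×20.8×(1060−306) = 30400 J.
Q = ΔU + W = 10500 J.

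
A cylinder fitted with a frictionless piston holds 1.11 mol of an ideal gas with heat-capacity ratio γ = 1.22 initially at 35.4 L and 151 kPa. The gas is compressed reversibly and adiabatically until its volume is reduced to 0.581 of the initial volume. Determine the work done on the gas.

T₁ = P₁V₁/(nR) = 151×35.4/(1.11×8.314) = 579 K.
Adiabatic: TV^(γ−1) = const ⇒ T₂ = 579×(1.72)^0.220 = 653 K; PV^γ = const ⇒ P₂ = 293 kPa.
ΔU = nCvΔT = 1.11×37.8×(653−579) = 3080 J.
Q = 0 for an adiabatic process, so W = −ΔU = -3080 J.
Work done on the gas = −W_by = 3080 J.

3080 J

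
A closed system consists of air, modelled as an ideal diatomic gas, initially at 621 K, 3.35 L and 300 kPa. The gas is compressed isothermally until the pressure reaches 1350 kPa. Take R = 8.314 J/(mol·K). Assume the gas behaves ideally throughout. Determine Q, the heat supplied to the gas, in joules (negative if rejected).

n = P₁V₁/(RT₁) = 300×3.35/(8.314×621) = 0.195 mol.
Isothermal: T stays 621 K; PV = const ⇒ V₂ = 0.744 L, P₂ = 1350 kPa.
ΔU = 0 (ideal gas, T constant).
W = nRT ln(V₂/V₁) = 0.195×8.314×621×ln(0.222) = -1510 J.
Q = ΔU + W = -1510 J.

-1510 J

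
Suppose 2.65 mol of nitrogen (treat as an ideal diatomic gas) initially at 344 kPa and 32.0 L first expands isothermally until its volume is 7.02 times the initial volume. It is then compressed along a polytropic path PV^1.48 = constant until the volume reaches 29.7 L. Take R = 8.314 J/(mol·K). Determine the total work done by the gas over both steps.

T₁ = P₁V₁/(nR) = 344×32.0/(2.65×8.314) = 500 K.
Step 1 — Isothermal: T stays 500 K; PV = const ⇒ V₂ = 225 L, P₂ = 49.0 kPa.
ΔU = 0 (ideal gas, T constant).
W = nRT ln(V₂/V₁) = 2.65×8.314×500×ln(7.02) = 21500 J.
Q = ΔU + W = 21500 J.
State after step 1: P = 49.0 kPa, V = 225 L, T = 500 K.
Step 2 — Polytropic n=1.48: T₂ = T₁(V₁/V₂)^(n−1) = 500×(7.56)^0.48 = 1320 K; P₂ = P₁(V₁/V₂)^n = 979 kPa.
W = (P₁V₁−P₂V₂)/(n−1) = (49.0×225−979×29.7)/0.48 = -37600 J.
ΔU = nCvΔT = 2.65×20.8×(1320−500) = 45200 J.
Q = ΔU + W = 7530 J.
Net over both steps: W = -16200 J, Q = 29000 J, ΔU = 45200 J.

-16200 J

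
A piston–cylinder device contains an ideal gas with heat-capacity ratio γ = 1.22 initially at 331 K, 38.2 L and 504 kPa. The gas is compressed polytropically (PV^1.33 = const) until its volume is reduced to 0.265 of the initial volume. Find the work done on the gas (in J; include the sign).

n = P₁V₁/(RT₁) = 504×38.2/(8.314×331) = 7.00 mol.
Polytropic n=1.33: T₂ = T₁(V₁/V₂)^(n−1) = 331×(3.77)^0.33 = 513 K; P₂ = P₁(V₁/V₂)^n = 2950 kPa.
W = (P₁V₁−P₂V₂)/(n−1) = (504×38.2−2950×10.1)/0.33 = -32100 J.
Work done on the gas = −W_by = 32100 J.

32100 J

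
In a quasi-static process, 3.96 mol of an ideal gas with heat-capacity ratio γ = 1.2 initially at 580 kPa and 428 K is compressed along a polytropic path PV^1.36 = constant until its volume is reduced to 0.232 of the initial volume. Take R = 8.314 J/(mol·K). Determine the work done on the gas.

V₁ = nRT₁/P₁ = 3.96×8.314×428/580 = 24.3 L.
Polytropic n=1.36: T₂ = T₁(V₁/V₂)^(n−1) = 428×(4.31)^0.36 = 724 K; P₂ = P₁(V₁/V₂)^n = 4230 kPa.
W = (P₁V₁−P₂V₂)/(n−1) = (580×24.3−4230×5.64)/0.36 = -27100 J.
Work done on the gas = −W_by = 27100 J.

27100 J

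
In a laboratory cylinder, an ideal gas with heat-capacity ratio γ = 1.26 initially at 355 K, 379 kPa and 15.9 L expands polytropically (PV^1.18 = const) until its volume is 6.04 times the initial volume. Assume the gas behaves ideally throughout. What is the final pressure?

45.4 kPa

Polytropic n=1.18: T₂ = T₁(V₁/V₂)^(n−1) = 355×(0.166)^0.18 = 257 K; P₂ = P₁(V₁/V₂)^n = 45.4 kPa.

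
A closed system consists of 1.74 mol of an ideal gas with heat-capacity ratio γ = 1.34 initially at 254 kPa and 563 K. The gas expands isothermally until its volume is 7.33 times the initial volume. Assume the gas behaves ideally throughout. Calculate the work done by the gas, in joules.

16200 J

V₁ = nRT₁/P₁ = 1.74×8.314×563/254 = 32.1 L.
Isothermal: T stays 563 K; PV = const ⇒ V₂ = 235 L, P₂ = 34.7 kPa.
W = nRT ln(V₂/V₁) = 1.74×8.314×563×ln(7.33) = 16200 J.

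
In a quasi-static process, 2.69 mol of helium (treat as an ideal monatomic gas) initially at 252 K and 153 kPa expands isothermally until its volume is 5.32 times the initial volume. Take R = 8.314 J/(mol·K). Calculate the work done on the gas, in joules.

-9420 J

V₁ = nRT₁/P₁ = 2.69×8.314×252/153 = 36.8 L.
Isothermal: T stays 252 K; PV = const ⇒ V₂ = 196 L, P₂ = 28.8 kPa.
W = nRT ln(V₂/V₁) = 2.69×8.314×252×ln(5.32) = 9420 J.
Work done on the gas = −W_by = -9420 J.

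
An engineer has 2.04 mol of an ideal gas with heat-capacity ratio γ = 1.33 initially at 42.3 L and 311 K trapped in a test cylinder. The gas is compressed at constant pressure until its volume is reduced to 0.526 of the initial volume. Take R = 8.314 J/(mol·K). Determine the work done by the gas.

-2500 J

P₁ = nRT₁/V₁ = 2.04×8.314×311/42.3 = 125 kPa.
Isobaric: P stays 125 kPa; V/T = const ⇒ T₂ = 164 K, V₂ = 22.2 L.
W = PΔV = 125×(22.2−42.3) kPa·L = -2500 J.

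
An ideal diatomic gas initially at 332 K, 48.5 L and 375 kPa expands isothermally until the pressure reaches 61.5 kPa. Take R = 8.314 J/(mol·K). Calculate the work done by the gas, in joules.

32900 J

n = P₁V₁/(RT₁) = 375×48.5/(8.314×332) = 6.59 mol.
Isothermal: T stays 332 K; PV = const ⇒ V₂ = 296 L, P₂ = 61.5 kPa.
W = nRT ln(V₂/V₁) = 6.59×8.314×332×ln(6.10) = 32900 J.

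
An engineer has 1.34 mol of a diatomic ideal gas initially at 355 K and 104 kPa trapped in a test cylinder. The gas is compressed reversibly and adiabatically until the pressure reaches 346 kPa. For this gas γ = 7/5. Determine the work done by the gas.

V₁ = nRT₁/P₁ = 1.34×8.314×355/104 = 38.0 L.
Adiabatic: T₂/T₁ = (P₂/P₁)^((γ−1)/γ) ⇒ T₂ = 355×(3.33)^0.286 = 500 K; V₂ = 16.1 L.
ΔU = nCvΔT = 1.34×20.8×(500−355) = 4050 J.
Q = 0 for an adiabatic process, so W = −ΔU = -4050 J.

-4050 J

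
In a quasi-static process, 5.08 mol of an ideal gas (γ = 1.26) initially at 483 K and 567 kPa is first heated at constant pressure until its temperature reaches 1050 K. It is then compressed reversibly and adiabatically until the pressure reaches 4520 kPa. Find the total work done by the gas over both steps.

V₁ = nRT₁/P₁ = 5.08×8.314×483/567 = 36.0 L.
Step 1 — Isobaric: P stays 567 kPa; V/T = const ⇒ T₂ = 1050 K, V₂ = 78.2 L.
W = PΔV = 567×(78.2−36.0) kPa·L = 23900 J.
ΔU = nCvΔT = 5.08×32.0×(1050−483) = 92100 J.
Q = ΔU + W = nCpΔT = 116000 J.
State after step 1: P = 567 kPa, V = 78.2 L, T = 1050 K.
Step 2 — Adiabatic: T₂/T₁ = (P₂/P₁)^((γ−1)/γ) ⇒ T₂ = 1050×(7.97)^0.206 = 1610 K; V₂ = 15.1 L.
ΔU = nCvΔT = 5.08×32.0×(1610−1050) = 91200 J.
Q = 0 for an adiabatic process, so W = −ΔU = -91200 J.
Net over both steps: W = -67300 J, Q = 116000 J, ΔU = 183000 J.

-67300 J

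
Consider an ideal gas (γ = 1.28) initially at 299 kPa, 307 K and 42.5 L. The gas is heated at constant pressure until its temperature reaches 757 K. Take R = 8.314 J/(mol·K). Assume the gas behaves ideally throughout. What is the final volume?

105 L

Isobaric: P stays 299 kPa; V/T = const ⇒ T₂ = 757 K, V₂ = 105 L.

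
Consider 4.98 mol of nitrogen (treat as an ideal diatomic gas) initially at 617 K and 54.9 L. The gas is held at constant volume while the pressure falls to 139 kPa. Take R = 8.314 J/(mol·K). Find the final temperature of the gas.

P₁ = nRT₁/V₁ = 4.98×8.314×617/54.9 = 465 kPa.
Isochoric: V stays 54.9 L; P/T = const ⇒ T₂ = 184 K, P₂ = 139 kPa.

184 K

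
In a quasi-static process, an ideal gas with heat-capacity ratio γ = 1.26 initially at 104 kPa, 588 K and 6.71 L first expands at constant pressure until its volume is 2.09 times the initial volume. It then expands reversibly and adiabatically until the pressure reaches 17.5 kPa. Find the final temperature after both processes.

851 K

n = P₁V₁/(RT₁) = 104×6.71/(8.314×588) = 0.143 mol.
Step 1 — Isobaric: P stays 104 kPa; V/T = const ⇒ T₂ = 1230 K, V₂ = 14.0 L.
W = PΔV = 104×(14.0−6.71) kPa·L = 761 J.
ΔU = nCvΔT = 0.143×32.0×(1230−588) = 2930 J.
Q = ΔU + W = nCpΔT = 3690 J.
State after step 1: P = 104 kPa, V = 14.0 L, T = 1230 K.
Step 2 — Adiabatic: T₂/T₁ = (P₂/P₁)^((γ−1)/γ) ⇒ T₂ = 1230×(0.168)^0.206 = 851 K; V₂ = 57.7 L.
ΔU = nCvΔT = 0.143×32.0×(851−1230) = -1730 J.
Q = 0 for an adiabatic process, so W = −ΔU = 1730 J.
Net over both steps: W = 2490 J, Q = 3690 J, ΔU = 1200 J.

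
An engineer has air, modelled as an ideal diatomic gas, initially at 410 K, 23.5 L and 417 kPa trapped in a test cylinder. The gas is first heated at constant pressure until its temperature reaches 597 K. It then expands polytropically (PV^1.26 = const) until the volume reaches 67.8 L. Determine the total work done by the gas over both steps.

13400 J

n = P₁V₁/(RT₁) = 417×23.5/(8.314×410) = 2.87 mol.
Step 1 — Isobaric: P stays 417 kPa; V/T = const ⇒ T₂ = 597 K, V₂ = 34.2 L.
W = PΔV = 417×(34.2−23.5) kPa·L = 4470 J.
ΔU = nCvΔT = 2.87×20.8×(597−410) = 11200 J.
Q = ΔU + W = nCpΔT = 15600 J.
State after step 1: P = 417 kPa, V = 34.2 L, T = 597 K.
Step 2 — Polytropic n=1.26: T₂ = T₁(V₁/V₂)^(n−1) = 597×(0.505)^0.26 = 500 K; P₂ = P₁(V₁/V₂)^n = 176 kPa.
W = (P₁V₁−P₂V₂)/(n−1) = (417×34.2−176×67.8)/0.26 = 8940 J.
ΔU = nCvΔT = 2.87×20.8×(500−597) = -5810 J.
Q = ΔU + W = 3130 J.
Net over both steps: W = 13400 J, Q = 18800 J, ΔU = 5360 J.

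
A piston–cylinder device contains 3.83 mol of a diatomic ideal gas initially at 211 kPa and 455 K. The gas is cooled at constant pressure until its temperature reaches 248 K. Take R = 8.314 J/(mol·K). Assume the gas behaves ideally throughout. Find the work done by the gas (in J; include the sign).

-6590 J

V₁ = nRT₁/P₁ = 3.83×8.314×455/211 = 68.7 L.
Isobaric: P stays 211 kPa; V/T = const ⇒ T₂ = 248 K, V₂ = 37.4 L.
W = PΔV = 211×(37.4−68.7) kPa·L = -6590 J.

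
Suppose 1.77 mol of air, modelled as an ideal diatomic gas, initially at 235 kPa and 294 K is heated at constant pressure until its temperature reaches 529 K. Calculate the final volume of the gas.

V₁ = nRT₁/P₁ = 1.77×8.314×294/235 = 18.4 L.
Isobaric: P stays 235 kPa; V/T = const ⇒ T₂ = 529 K, V₂ = 33.1 L.

33.1 L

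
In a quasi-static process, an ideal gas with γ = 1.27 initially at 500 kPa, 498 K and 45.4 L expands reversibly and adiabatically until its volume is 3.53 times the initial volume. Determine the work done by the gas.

24300 J

n = P₁V₁/(RT₁) = 500×45.4/(8.314×498) = 5.48 mol.
Adiabatic: TV^(γ−1) = const ⇒ T₂ = 498×(0.283)^0.270 = 354 K; PV^γ = const ⇒ P₂ = 101 kPa.
ΔU = nCvΔT = 5.48×30.8×(354−498) = -24300 J.
Q = 0 for an adiabatic process, so W = −ΔU = 24300 J.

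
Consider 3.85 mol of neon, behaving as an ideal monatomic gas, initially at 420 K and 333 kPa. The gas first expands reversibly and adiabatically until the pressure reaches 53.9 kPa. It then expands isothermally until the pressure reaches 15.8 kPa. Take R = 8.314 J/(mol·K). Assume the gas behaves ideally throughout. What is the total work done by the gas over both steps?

18400 J

V₁ = nRT₁/P₁ = 3.85×8.314×420/333 = 40.4 L.
Step 1 — Adiabatic: T₂/T₁ = (P₂/P₁)^((γ−1)/γ) ⇒ T₂ = 420×(0.162)^0.400 = 203 K; V₂ = 120 L.
ΔU = nCvΔT = 3.85×12.5×(203−420) = -10400 J.
Q = 0 for an adiabatic process, so W = −ΔU = 10400 J.
State after step 1: P = 53.9 kPa, V = 120 L, T = 203 K.
Step 2 — Isothermal: T stays 203 K; PV = const ⇒ V₂ = 411 L, P₂ = 15.8 kPa.
ΔU = 0 (ideal gas, T constant).
W = nRT ln(V₂/V₁) = 3.85×8.314×203×ln(3.41) = 7960 J.
Q = ΔU + W = 7960 J.
Net over both steps: W = 18400 J, Q = 7960 J, ΔU = -10400 J.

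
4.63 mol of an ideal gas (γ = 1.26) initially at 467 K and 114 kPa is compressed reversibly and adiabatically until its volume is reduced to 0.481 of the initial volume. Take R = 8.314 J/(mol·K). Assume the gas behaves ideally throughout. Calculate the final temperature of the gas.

565 K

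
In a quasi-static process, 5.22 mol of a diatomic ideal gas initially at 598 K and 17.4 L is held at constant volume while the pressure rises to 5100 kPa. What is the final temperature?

2040 K

P₁ = nRT₁/V₁ = 5.22×8.314×598/17.4 = 1490 kPa.
Isochoric: V stays 17.4 L; P/T = const ⇒ T₂ = 2040 K, P₂ = 5100 kPa.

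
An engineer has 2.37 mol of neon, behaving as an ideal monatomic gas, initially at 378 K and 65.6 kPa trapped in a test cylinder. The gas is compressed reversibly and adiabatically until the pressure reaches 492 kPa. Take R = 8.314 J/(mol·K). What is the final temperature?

V₁ = nRT₁/P₁ = 2.37×8.314×378/65.6 = 114 L.
Adiabatic: T₂/T₁ = (P₂/P₁)^((γ−1)/γ) ⇒ T₂ = 378×(7.50)^0.400 = 846 K; V₂ = 33.9 L.

846 K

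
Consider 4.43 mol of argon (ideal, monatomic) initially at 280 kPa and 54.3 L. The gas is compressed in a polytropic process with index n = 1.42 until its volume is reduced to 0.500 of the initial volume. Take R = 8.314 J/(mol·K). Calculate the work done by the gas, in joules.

T₁ = P₁V₁/(nR) = 280×54.3/(4.43×8.314) = 413 K.
Polytropic n=1.42: T₂ = T₁(V₁/V₂)^(n−1) = 413×(2.00)^0.42 = 552 K; P₂ = P₁(V₁/V₂)^n = 749 kPa.
W = (P₁V₁−P₂V₂)/(n−1) = (280×54.3−749×27.1)/0.42 = -12200 J.

-12200 J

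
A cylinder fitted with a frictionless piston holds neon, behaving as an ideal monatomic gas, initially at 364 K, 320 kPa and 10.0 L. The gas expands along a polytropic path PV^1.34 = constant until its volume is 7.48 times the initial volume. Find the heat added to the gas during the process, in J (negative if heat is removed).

2290 J

n = P₁V₁/(RT₁) = 320×10.0/(8.314×364) = 1.06 mol.
Polytropic n=1.34: T₂ = T₁(V₁/V₂)^(n−1) = 364×(0.134)^0.34 = 184 K; P₂ = P₁(V₁/V₂)^n = 21.6 kPa.
W = (P₁V₁−P₂V₂)/(n−1) = (320×10.0−21.6×74.8)/0.34 = 4660 J.
ΔU = nCvΔT = 1.06×12.5×(184−364) = -2380 J.
Q = ΔU + W = 2290 J.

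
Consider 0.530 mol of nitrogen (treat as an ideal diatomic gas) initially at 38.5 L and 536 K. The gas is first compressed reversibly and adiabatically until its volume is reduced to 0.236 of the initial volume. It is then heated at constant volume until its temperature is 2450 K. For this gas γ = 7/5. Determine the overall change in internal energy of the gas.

21100 J

P₁ = nRT₁/V₁ = 0.530×8.314×536/38.5 = 61.3 kPa.
Step 1 — Adiabatic: TV^(γ−1) = const ⇒ T₂ = 536×(4.24)^0.400 = 955 K; PV^γ = const ⇒ P₂ = 463 kPa.
ΔU = nCvΔT = 0.530×20.8×(955−536) = 4620 J.
Q = 0 for an adiabatic process, so W = −ΔU = -4620 J.
State after step 1: P = 463 kPa, V = 9.09 L, T = 955 K.
Step 2 — Isochoric: V stays 9.09 L; P/T = const ⇒ T₂ = 2450 K, P₂ = 1190 kPa.
W = 0 (no volume change).
ΔU = nCvΔT = 0.530×20.8×(2450−955) = 16500 J.
Q = ΔU = 16500 J.
Net over both steps: W = -4620 J, Q = 16500 J, ΔU = 21100 J.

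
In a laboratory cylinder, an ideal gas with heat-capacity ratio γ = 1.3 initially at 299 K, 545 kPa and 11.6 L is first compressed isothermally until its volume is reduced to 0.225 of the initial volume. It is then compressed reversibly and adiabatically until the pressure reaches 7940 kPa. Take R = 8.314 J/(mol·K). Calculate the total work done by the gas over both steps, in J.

n = P₁V₁/(RT₁) = 545×11.6/(8.314×299) = 2.54 mol.
Step 1 — Isothermal: T stays 299 K; PV = const ⇒ V₂ = 2.61 L, P₂ = 2420 kPa.
ΔU = 0 (ideal gas, T constant).
W = nRT ln(V₂/V₁) = 2.54×8.314×299×ln(0.225) = -9430 J.
Q = ΔU + W = -9430 J.
State after step 1: P = 2420 kPa, V = 2.61 L, T = 299 K.
Step 2 — Adiabatic: T₂/T₁ = (P₂/P₁)^((γ−1)/γ) ⇒ T₂ = 299×(3.28)^0.231 = 393 K; V₂ = 1.05 L.
ΔU = nCvΔT = 2.54×27.7×(393−299) = 6640 J.
Q = 0 for an adiabatic process, so W = −ΔU = -6640 J.
Net over both steps: W = -16100 J, Q = -9430 J, ΔU = 6640 J.

-16100 J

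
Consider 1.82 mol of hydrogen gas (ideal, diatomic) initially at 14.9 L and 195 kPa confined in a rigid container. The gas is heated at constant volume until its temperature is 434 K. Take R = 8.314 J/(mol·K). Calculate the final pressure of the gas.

T₁ = P₁V₁/(nR) = 195×14.9/(1.82×8.314) = 192 K.
Isochoric: V stays 14.9 L; P/T = const ⇒ T₂ = 434 K, P₂ = 441 kPa.

441 kPa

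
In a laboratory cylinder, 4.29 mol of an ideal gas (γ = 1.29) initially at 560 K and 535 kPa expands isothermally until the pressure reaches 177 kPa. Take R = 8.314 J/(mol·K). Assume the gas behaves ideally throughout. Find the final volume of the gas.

V₁ = nRT₁/P₁ = 4.29×8.314×560/535 = 37.3 L.
Isothermal: T stays 560 K; PV = const ⇒ V₂ = 113 L, P₂ = 177 kPa.

113 L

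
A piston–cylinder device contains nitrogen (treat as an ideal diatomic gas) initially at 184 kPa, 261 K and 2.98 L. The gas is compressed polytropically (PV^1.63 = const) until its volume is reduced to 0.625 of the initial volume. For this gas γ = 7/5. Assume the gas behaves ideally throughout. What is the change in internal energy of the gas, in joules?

472 J

n = P₁V₁/(RT₁) = 184×2.98/(8.314×261) = 0.253 mol.
Polytropic n=1.63: T₂ = T₁(V₁/V₂)^(n−1) = 261×(1.60)^0.63 = 351 K; P₂ = P₁(V₁/V₂)^n = 396 kPa.
For an ideal gas ΔU = nCvΔT with Cv = (5/2)R = 20.8 J/(mol·K).
ΔU = 0.253×20.8×(351−261) = 472 J.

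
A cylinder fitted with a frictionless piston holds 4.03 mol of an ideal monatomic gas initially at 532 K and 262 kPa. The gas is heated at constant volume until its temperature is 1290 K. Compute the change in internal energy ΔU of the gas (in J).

V₁ = nRT₁/P₁ = 4.03×8.314×532/262 = 68.0 L.
Isochoric: V stays 68.0 L; P/T = const ⇒ T₂ = 1290 K, P₂ = 635 kPa.
For an ideal gas ΔU = nCvΔT with Cv = (3/2)R = 12.5 J/(mol·K).
ΔU = 4.03×12.5×(1290−532) = 38100 J.

38100 J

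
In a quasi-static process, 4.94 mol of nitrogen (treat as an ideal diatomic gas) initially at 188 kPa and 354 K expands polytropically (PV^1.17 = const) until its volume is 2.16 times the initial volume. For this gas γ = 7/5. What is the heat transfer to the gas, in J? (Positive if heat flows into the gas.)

V₁ = nRT₁/P₁ = 4.94×8.314×354/188 = 77.3 L.
Polytropic n=1.17: T₂ = T₁(V₁/V₂)^(n−1) = 354×(0.463)^0.17 = 311 K; P₂ = P₁(V₁/V₂)^n = 76.4 kPa.
W = (P₁V₁−P₂V₂)/(n−1) = (188×77.3−76.4×167)/0.17 = 10500 J.
ΔU = nCvΔT = 4.94×20.8×(311−354) = -4460 J.
Q = ΔU + W = 6030 J.

6030 J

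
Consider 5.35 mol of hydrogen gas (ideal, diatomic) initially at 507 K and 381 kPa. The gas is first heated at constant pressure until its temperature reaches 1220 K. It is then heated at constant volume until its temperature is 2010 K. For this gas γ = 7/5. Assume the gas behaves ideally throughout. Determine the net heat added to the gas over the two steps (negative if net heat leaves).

199000 J

V₁ = nRT₁/P₁ = 5.35×8.314×507/381 = 59.2 L.
Step 1 — Isobaric: P stays 381 kPa; V/T = const ⇒ T₂ = 1220 K, V₂ = 142 L.
W = PΔV = 381×(142−59.2) kPa·L = 31700 J.
ΔU = nCvΔT = 5.35×20.8×(1220−507) = 79300 J.
Q = ΔU + W = nCpΔT = 111000 J.
State after step 1: P = 381 kPa, V = 142 L, T = 1220 K.
Step 2 — Isochoric: V stays 142 L; P/T = const ⇒ T₂ = 2010 K, P₂ = 628 kPa.
W = 0 (no volume change).
ΔU = nCvΔT = 5.35×20.8×(2010−1220) = 87800 J.
Q = ΔU = 87800 J.
Net over both steps: W = 31700 J, Q = 199000 J, ΔU = 167000 J.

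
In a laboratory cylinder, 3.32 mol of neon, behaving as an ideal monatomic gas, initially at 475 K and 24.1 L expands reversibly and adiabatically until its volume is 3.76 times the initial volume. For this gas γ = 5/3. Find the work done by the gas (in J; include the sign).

P₁ = nRT₁/V₁ = 3.32×8.314×475/24.1 = 544 kPa.
Adiabatic: TV^(γ−1) = const ⇒ T₂ = 475×(0.266)^0.667 = 196 K; PV^γ = const ⇒ P₂ = 59.8 kPa.
ΔU = nCvΔT = 3.32×12.5×(196−475) = -11500 J.
Q = 0 for an adiabatic process, so W = −ΔU = 11500 J.

11500 J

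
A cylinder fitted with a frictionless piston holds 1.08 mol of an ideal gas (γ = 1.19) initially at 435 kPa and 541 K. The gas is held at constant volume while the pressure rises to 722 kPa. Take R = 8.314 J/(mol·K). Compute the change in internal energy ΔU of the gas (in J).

V₁ = nRT₁/P₁ = 1.08×8.314×541/435 = 11.2 L.
Isochoric: V stays 11.2 L; P/T = const ⇒ T₂ = 898 K, P₂ = 722 kPa.
For an ideal gas ΔU = nCvΔT with Cv = R/(γ−1) = 43.8 J/(mol·K).
ΔU = 1.08×43.8×(898−541) = 16900 J.

16900 J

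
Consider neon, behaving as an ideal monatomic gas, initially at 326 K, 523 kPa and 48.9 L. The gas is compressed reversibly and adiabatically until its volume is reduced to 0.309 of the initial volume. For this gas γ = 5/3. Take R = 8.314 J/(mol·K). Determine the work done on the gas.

n = P₁V₁/(RT₁) = 523×48.9/(8.314×326) = 9.44 mol.
Adiabatic: TV^(γ−1) = const ⇒ T₂ = 326×(3.24)^0.667 = 713 K; PV^γ = const ⇒ P₂ = 3700 kPa.
ΔU = nCvΔT = 9.44×12.5×(713−326) = 45600 J.
Q = 0 for an adiabatic process, so W = −ΔU = -45600 J.
Work done on the gas = −W_by = 45600 J.

45600 J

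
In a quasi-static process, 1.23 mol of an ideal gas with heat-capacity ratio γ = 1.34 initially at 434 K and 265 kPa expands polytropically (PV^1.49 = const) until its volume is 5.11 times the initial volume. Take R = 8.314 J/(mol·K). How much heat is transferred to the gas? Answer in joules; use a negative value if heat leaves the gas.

V₁ = nRT₁/P₁ = 1.23×8.314×434/265 = 16.7 L.
Polytropic n=1.49: T₂ = T₁(V₁/V₂)^(n−1) = 434×(0.196)^0.49 = 195 K; P₂ = P₁(V₁/V₂)^n = 23.3 kPa.
W = (P₁V₁−P₂V₂)/(n−1) = (265×16.7−23.3×85.6)/0.49 = 4980 J.
ΔU = nCvΔT = 1.23×24.5×(195−434) = -7180 J.
Q = ΔU + W = -2200 J.

-2200 J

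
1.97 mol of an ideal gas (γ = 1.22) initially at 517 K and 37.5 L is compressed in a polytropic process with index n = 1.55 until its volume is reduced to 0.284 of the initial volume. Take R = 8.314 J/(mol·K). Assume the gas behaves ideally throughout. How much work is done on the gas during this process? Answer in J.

15400 J

P₁ = nRT₁/V₁ = 1.97×8.314×517/37.5 = 226 kPa.
Polytropic n=1.55: T₂ = T₁(V₁/V₂)^(n−1) = 517×(3.52)^0.55 = 1030 K; P₂ = P₁(V₁/V₂)^n = 1590 kPa.
W = (P₁V₁−P₂V₂)/(n−1) = (226×37.5−1590×10.6)/0.55 = -15400 J.
Work done on the gas = −W_by = 15400 J.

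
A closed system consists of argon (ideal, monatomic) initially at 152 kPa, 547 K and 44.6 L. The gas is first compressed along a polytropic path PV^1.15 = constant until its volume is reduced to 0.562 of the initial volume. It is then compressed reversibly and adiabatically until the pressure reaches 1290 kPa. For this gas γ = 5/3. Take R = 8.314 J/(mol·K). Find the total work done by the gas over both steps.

-13000 J

n = P₁V₁/(RT₁) = 152×44.6/(8.314×547) = 1.49 mol.
Step 1 — Polytropic n=1.15: T₂ = T₁(V₁/V₂)^(n−1) = 547×(1.78)^0.15 = 596 K; P₂ = P₁(V₁/V₂)^n = 295 kPa.
W = (P₁V₁−P₂V₂)/(n−1) = (152×44.6−295×25.1)/0.15 = -4080 J.
ΔU = nCvΔT = 1.49×12.5×(596−547) = 918 J.
Q = ΔU + W = -3160 J.
State after step 1: P = 295 kPa, V = 25.1 L, T = 596 K.
Step 2 — Adiabatic: T₂/T₁ = (P₂/P₁)^((γ−1)/γ) ⇒ T₂ = 596×(4.37)^0.400 = 1080 K; V₂ = 10.3 L.
ΔU = nCvΔT = 1.49×12.5×(1080−596) = 8920 J.
Q = 0 for an adiabatic process, so W = −ΔU = -8920 J.
Net over both steps: W = -13000 J, Q = -3160 J, ΔU = 9840 J.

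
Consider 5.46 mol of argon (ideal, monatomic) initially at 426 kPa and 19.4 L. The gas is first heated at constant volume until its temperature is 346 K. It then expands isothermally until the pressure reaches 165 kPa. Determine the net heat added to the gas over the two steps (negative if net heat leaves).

36100 J

T₁ = P₁V₁/(nR) = 426×19.4/(5.46×8.314) = 182 K.
Step 1 — Isochoric: V stays 19.4 L; P/T = const ⇒ T₂ = 346 K, P₂ = 810 kPa.
W = 0 (no volume change).
ΔU = nCvΔT = 5.46×12.5×(346−182) = 11200 J.
Q = ΔU = 11200 J.
State after step 1: P = 810 kPa, V = 19.4 L, T = 346 K.
Step 2 — Isothermal: T stays 346 K; PV = const ⇒ V₂ = 95.2 L, P₂ = 165 kPa.
ΔU = 0 (ideal gas, T constant).
W = nRT ln(V₂/V₁) = 5.46×8.314×346×ln(4.91) = 25000 J.
Q = ΔU + W = 25000 J.
Net over both steps: W = 25000 J, Q = 36100 J, ΔU = 11200 J.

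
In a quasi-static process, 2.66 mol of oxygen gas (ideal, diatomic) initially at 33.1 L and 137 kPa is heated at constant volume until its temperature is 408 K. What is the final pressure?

273 kPa

T₁ = P₁V₁/(nR) = 137×33.1/(2.66×8.314) = 205 K.
Isochoric: V stays 33.1 L; P/T = const ⇒ T₂ = 408 K, P₂ = 273 kPa.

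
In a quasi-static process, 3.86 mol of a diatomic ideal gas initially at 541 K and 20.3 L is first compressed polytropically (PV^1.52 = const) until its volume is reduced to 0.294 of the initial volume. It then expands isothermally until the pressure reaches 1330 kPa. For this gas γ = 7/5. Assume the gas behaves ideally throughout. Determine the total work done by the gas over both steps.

16900 J

P₁ = nRT₁/V₁ = 3.86×8.314×541/20.3 = 855 kPa.
Step 1 — Polytropic n=1.52: T₂ = T₁(V₁/V₂)^(n−1) = 541×(3.40)^0.52 = 1020 K; P₂ = P₁(V₁/V₂)^n = 5500 kPa.
W = (P₁V₁−P₂V₂)/(n−1) = (855×20.3−5500×5.97)/0.52 = -29700 J.
ΔU = nCvΔT = 3.86×20.8×(1020−541) = 38600 J.
Q = ΔU + W = 8910 J.
State after step 1: P = 5500 kPa, V = 5.97 L, T = 1020 K.
Step 2 — Isothermal: T stays 1020 K; PV = const ⇒ V₂ = 24.7 L, P₂ = 1330 kPa.
ΔU = 0 (ideal gas, T constant).
W = nRT ln(V₂/V₁) = 3.86×8.314×1020×ln(4.13) = 46600 J.
Q = ΔU + W = 46600 J.
Net over both steps: W = 16900 J, Q = 55500 J, ΔU = 38600 J.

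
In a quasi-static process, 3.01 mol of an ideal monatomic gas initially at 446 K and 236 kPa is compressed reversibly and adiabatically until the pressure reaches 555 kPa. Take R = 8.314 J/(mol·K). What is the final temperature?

628 K

V₁ = nRT₁/P₁ = 3.01×8.314×446/236 = 47.3 L.
Adiabatic: T₂/T₁ = (P₂/P₁)^((γ−1)/γ) ⇒ T₂ = 446×(2.35)^0.400 = 628 K; V₂ = 28.3 L.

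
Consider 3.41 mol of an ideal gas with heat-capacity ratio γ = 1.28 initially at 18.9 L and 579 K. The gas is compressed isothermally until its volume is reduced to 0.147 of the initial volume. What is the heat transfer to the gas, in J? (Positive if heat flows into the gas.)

P₁ = nRT₁/V₁ = 3.41×8.314×579/18.9 = 869 kPa.
Isothermal: T stays 579 K; PV = const ⇒ V₂ = 2.78 L, P₂ = 5910 kPa.
ΔU = 0 (ideal gas, T constant).
W = nRT ln(V₂/V₁) = 3.41×8.314×579×ln(0.147) = -31500 J.
Q = ΔU + W = -31500 J.

-31500 J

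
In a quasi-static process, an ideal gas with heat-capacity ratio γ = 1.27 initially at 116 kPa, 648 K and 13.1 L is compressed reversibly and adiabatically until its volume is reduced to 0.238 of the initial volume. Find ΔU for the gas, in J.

2660 J

n = P₁V₁/(RT₁) = 116×13.1/(8.314×648) = 0.282 mol.
Adiabatic: TV^(γ−1) = const ⇒ T₂ = 648×(4.20)^0.270 = 955 K; PV^γ = const ⇒ P₂ = 718 kPa.
For an ideal gas ΔU = nCvΔT with Cv = R/(γ−1) = 30.8 J/(mol·K).
ΔU = 0.282×30.8×(955−648) = 2660 J.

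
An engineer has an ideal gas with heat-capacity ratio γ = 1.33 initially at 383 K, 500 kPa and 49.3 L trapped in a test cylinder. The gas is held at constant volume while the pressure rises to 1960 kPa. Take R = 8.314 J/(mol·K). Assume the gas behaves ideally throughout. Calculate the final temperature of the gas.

Isochoric: V stays 49.3 L; P/T = const ⇒ T₂ = 1500 K, P₂ = 1960 kPa.

1500 K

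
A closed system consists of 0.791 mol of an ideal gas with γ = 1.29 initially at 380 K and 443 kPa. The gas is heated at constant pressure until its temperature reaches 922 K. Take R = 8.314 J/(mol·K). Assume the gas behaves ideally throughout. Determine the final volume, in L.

13.7 L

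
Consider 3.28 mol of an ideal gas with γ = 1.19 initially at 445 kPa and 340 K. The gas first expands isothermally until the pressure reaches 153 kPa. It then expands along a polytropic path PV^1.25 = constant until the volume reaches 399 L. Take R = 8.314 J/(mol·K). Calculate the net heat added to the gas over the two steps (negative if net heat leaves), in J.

V₁ = nRT₁/P₁ = 3.28×8.314×340/445 = 20.8 L.
Step 1 — Isothermal: T stays 340 K; PV = const ⇒ V₂ = 60.6 L, P₂ = 153 kPa.
ΔU = 0 (ideal gas, T constant).
W = nRT ln(V₂/V₁) = 3.28×8.314×340×ln(2.91) = 9900 J.
Q = ΔU + W = 9900 J.
State after step 1: P = 153 kPa, V = 60.6 L, T = 340 K.
Step 2 — Polytropic n=1.25: T₂ = T₁(V₁/V₂)^(n−1) = 340×(0.152)^0.25 = 212 K; P₂ = P₁(V₁/V₂)^n = 14.5 kPa.
W = (P₁V₁−P₂V₂)/(n−1) = (153×60.6−14.5×399)/0.25 = 13900 J.
ΔU = nCvΔT = 3.28×43.8×(212−340) = -18300 J.
Q = ΔU + W = -4400 J.
Net over both steps: W = 23800 J, Q = 5500 J, ΔU = -18300 J.

5500 J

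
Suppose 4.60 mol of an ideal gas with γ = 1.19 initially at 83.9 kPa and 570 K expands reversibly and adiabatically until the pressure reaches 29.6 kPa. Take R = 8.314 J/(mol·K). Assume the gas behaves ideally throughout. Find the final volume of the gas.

624 L

V₁ = nRT₁/P₁ = 4.60×8.314×570/83.9 = 260 L.
Adiabatic: T₂/T₁ = (P₂/P₁)^((γ−1)/γ) ⇒ T₂ = 570×(0.353)^0.160 = 483 K; V₂ = 624 L.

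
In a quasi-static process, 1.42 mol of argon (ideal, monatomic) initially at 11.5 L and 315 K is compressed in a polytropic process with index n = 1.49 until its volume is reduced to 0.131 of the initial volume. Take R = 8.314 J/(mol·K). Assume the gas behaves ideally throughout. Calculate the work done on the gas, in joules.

P₁ = nRT₁/V₁ = 1.42×8.314×315/11.5 = 323 kPa.
Polytropic n=1.49: T₂ = T₁(V₁/V₂)^(n−1) = 315×(7.63)^0.49 = 853 K; P₂ = P₁(V₁/V₂)^n = 6680 kPa.
W = (P₁V₁−P₂V₂)/(n−1) = (323×11.5−6680×1.51)/0.49 = -13000 J.
Work done on the gas = −W_by = 13000 J.

13000 J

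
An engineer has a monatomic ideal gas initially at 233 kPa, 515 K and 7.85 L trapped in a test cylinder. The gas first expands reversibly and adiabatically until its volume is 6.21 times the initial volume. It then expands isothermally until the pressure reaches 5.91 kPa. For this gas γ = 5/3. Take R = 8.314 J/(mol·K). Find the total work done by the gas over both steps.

2270 J

n = P₁V₁/(RT₁) = 233×7.85/(8.314×515) = 0.427 mol.
Step 1 — Adiabatic: TV^(γ−1) = const ⇒ T₂ = 515×(0.161)^0.667 = 152 K; PV^γ = const ⇒ P₂ = 11.1 kPa.
ΔU = nCvΔT = 0.427×12.5×(152−515) = -1930 J.
Q = 0 for an adiabatic process, so W = −ΔU = 1930 J.
State after step 1: P = 11.1 kPa, V = 48.7 L, T = 152 K.
Step 2 — Isothermal: T stays 152 K; PV = const ⇒ V₂ = 91.6 L, P₂ = 5.91 kPa.
ΔU = 0 (ideal gas, T constant).
W = nRT ln(V₂/V₁) = 0.427×8.314×152×ln(1.88) = 341 J.
Q = ΔU + W = 341 J.
Net over both steps: W = 2270 J, Q = 341 J, ΔU = -1930 J.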